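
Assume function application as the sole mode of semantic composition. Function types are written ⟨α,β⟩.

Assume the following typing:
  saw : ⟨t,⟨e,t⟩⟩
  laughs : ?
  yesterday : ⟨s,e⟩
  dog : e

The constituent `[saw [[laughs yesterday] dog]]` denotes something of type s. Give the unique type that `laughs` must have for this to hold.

⟨⟨s,e⟩,⟨e,⟨⟨t,⟨e,t⟩⟩,s⟩⟩⟩

[saw [[laughs yesterday] dog]] must have type s. The sister saw has type ⟨t,⟨e,t⟩⟩; that is not a function onto s, so [[laughs yesterday] dog] must be the functor, of type ⟨⟨t,⟨e,t⟩⟩,s⟩.
[[laughs yesterday] dog] must have type ⟨⟨t,⟨e,t⟩⟩,s⟩. The sister dog has type e; that is not a function onto ⟨⟨t,⟨e,t⟩⟩,s⟩, so [laughs yesterday] must be the functor, of type ⟨e,⟨⟨t,⟨e,t⟩⟩,s⟩⟩.
[laughs yesterday] must have type ⟨e,⟨⟨t,⟨e,t⟩⟩,s⟩⟩. The sister yesterday has type ⟨s,e⟩; that is not a function onto ⟨e,⟨⟨t,⟨e,t⟩⟩,s⟩⟩, so laughs must be the functor, of type ⟨⟨s,e⟩,⟨e,⟨⟨t,⟨e,t⟩⟩,s⟩⟩⟩.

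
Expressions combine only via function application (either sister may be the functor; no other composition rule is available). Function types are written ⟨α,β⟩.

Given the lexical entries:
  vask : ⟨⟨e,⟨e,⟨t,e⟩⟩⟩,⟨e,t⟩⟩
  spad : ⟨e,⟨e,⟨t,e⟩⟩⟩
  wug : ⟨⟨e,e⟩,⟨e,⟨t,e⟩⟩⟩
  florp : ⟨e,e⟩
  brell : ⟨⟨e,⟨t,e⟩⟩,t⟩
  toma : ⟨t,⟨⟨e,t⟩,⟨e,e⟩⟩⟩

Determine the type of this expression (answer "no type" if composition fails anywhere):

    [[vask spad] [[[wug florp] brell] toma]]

⟨e,e⟩

At [vask spad], vask : ⟨⟨e,⟨e,⟨t,e⟩⟩⟩,⟨e,t⟩⟩ takes spad : ⟨e,⟨e,⟨t,e⟩⟩⟩, giving ⟨e,t⟩.
At [wug florp], wug : ⟨⟨e,e⟩,⟨e,⟨t,e⟩⟩⟩ takes florp : ⟨e,e⟩, giving ⟨e,⟨t,e⟩⟩.
At [[wug florp] brell], brell : ⟨⟨e,⟨t,e⟩⟩,t⟩ takes [wug florp] : ⟨e,⟨t,e⟩⟩, giving t.
At [[[wug florp] brell] toma], toma : ⟨t,⟨⟨e,t⟩,⟨e,e⟩⟩⟩ takes [[wug florp] brell] : t, giving ⟨⟨e,t⟩,⟨e,e⟩⟩.
At [[vask spad] [[[wug florp] brell] toma]], [[[wug florp] brell] toma] : ⟨⟨e,t⟩,⟨e,e⟩⟩ takes [vask spad] : ⟨e,t⟩, giving ⟨e,e⟩.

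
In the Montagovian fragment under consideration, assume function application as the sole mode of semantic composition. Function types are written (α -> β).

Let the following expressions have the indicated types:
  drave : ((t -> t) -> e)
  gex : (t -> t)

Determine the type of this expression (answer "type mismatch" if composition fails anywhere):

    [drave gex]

e

[drave gex]: ((t -> t) -> e) applied to (t -> t) yields e.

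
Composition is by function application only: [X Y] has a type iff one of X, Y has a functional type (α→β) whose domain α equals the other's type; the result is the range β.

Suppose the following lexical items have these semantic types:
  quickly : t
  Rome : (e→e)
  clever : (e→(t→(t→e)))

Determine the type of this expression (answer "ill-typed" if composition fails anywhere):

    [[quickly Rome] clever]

[quickly Rome]: t with (e→e) — neither is a function whose domain matches the other; composition fails here.

ill-typed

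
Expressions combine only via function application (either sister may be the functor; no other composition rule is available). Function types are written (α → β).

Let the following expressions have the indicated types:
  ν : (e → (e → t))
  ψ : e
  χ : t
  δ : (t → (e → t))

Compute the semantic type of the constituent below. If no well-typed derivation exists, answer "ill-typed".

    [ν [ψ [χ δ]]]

[χ δ]: δ is (t → (e → t)), χ is t; result (e → t).
[ψ [χ δ]]: [χ δ] is (e → t), ψ is e; result t.
[ν [ψ [χ δ]]]: (e → (e → t)) and t cannot combine by function application — type clash.

ill-typed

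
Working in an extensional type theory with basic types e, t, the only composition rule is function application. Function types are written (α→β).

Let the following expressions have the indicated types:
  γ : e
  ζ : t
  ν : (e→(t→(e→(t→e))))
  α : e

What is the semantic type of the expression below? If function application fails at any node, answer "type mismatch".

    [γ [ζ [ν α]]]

At [ν α], ν : (e→(t→(e→(t→e)))) takes α : e, giving (t→(e→(t→e))).
At [ζ [ν α]], [ν α] : (t→(e→(t→e))) takes ζ : t, giving (e→(t→e)).
At [γ [ζ [ν α]]], [ζ [ν α]] : (e→(t→e)) takes γ : e, giving (t→e).

(t→e)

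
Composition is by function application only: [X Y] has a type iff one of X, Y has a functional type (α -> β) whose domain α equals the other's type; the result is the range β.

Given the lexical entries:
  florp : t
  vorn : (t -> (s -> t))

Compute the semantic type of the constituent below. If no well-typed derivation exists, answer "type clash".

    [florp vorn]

(s -> t)

[florp vorn]: (t -> (s -> t)) applied to t yields (s -> t).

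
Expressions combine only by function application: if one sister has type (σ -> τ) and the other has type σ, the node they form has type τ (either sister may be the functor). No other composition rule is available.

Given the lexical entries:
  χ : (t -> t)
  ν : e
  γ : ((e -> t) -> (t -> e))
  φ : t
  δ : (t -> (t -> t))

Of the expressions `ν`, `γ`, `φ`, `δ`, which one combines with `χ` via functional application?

ν : e — neither side's domain matches the other.
γ : ((e -> t) -> (t -> e)) — neither side's domain matches the other.
φ — combines: χ : (t -> t) takes φ : t as argument, giving t.
δ : (t -> (t -> t)) — neither side's domain matches the other.

φ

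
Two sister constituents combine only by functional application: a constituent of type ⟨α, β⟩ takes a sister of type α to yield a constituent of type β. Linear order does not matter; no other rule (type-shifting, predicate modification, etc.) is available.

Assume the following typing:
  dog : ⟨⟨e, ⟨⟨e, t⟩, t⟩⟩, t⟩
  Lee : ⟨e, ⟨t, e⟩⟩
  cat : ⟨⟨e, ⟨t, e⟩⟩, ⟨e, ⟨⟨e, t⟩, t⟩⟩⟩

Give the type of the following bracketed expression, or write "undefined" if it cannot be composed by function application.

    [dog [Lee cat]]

t

At [Lee cat], cat : ⟨⟨e, ⟨t, e⟩⟩, ⟨e, ⟨⟨e, t⟩, t⟩⟩⟩ takes Lee : ⟨e, ⟨t, e⟩⟩, giving ⟨e, ⟨⟨e, t⟩, t⟩⟩.
At [dog [Lee cat]], dog : ⟨⟨e, ⟨⟨e, t⟩, t⟩⟩, t⟩ takes [Lee cat] : ⟨e, ⟨⟨e, t⟩, t⟩⟩, giving t.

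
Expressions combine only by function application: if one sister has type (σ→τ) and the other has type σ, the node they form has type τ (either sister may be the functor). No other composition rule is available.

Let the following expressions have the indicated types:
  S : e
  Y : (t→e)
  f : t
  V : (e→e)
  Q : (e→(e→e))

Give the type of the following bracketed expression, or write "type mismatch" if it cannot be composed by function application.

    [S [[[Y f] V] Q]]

At [Y f], Y : (t→e) takes f : t, giving e.
At [[Y f] V], V : (e→e) takes [Y f] : e, giving e.
At [[[Y f] V] Q], Q : (e→(e→e)) takes [[Y f] V] : e, giving (e→e).
At [S [[[Y f] V] Q]], [[[Y f] V] Q] : (e→e) takes S : e, giving e.

e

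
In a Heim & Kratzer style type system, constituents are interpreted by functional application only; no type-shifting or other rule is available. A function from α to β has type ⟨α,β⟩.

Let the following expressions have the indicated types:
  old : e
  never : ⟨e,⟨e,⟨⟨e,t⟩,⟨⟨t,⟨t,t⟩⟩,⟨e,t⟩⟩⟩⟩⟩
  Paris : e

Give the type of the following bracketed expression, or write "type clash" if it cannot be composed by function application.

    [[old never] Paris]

⟨⟨e,t⟩,⟨⟨t,⟨t,t⟩⟩,⟨e,t⟩⟩⟩

[old never] — never of type ⟨e,⟨e,⟨⟨e,t⟩,⟨⟨t,⟨t,t⟩⟩,⟨e,t⟩⟩⟩⟩⟩ combines with old of type e: type ⟨e,⟨⟨e,t⟩,⟨⟨t,⟨t,t⟩⟩,⟨e,t⟩⟩⟩⟩.
[[old never] Paris] — [old never] of type ⟨e,⟨⟨e,t⟩,⟨⟨t,⟨t,t⟩⟩,⟨e,t⟩⟩⟩⟩ combines with Paris of type e: type ⟨⟨e,t⟩,⟨⟨t,⟨t,t⟩⟩,⟨e,t⟩⟩⟩.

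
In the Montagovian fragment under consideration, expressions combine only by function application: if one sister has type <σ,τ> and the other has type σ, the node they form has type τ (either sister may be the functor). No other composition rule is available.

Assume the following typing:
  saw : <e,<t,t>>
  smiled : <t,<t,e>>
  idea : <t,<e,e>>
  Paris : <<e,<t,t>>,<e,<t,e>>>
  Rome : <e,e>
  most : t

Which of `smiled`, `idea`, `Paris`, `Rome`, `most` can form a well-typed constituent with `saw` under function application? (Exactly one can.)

smiled : <t,<t,e>> — does not combine with saw.
idea : <t,<e,e>> — does not combine with saw.
Paris — combines: Paris : <<e,<t,t>>,<e,<t,e>>> takes saw : <e,<t,t>> as argument, giving <e,<t,e>>.
Rome : <e,e> — does not combine with saw.
most : t — does not combine with saw.

Paris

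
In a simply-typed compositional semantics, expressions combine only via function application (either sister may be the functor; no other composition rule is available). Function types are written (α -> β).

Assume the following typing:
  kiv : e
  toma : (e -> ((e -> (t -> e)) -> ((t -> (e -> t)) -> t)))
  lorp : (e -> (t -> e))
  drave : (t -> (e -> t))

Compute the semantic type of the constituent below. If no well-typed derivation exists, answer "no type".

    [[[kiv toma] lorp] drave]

t

[kiv toma] — toma of type (e -> ((e -> (t -> e)) -> ((t -> (e -> t)) -> t))) combines with kiv of type e: type ((e -> (t -> e)) -> ((t -> (e -> t)) -> t)).
[[kiv toma] lorp] — [kiv toma] of type ((e -> (t -> e)) -> ((t -> (e -> t)) -> t)) combines with lorp of type (e -> (t -> e)): type ((t -> (e -> t)) -> t).
[[[kiv toma] lorp] drave] — [[kiv toma] lorp] of type ((t -> (e -> t)) -> t) combines with drave of type (t -> (e -> t)): type t.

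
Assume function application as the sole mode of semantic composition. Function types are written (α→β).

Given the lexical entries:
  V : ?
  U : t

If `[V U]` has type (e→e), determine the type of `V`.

For [V U] to have type (e→e) with U of type t, V must be the function: V : (t→(e→e)).

(t→(e→e))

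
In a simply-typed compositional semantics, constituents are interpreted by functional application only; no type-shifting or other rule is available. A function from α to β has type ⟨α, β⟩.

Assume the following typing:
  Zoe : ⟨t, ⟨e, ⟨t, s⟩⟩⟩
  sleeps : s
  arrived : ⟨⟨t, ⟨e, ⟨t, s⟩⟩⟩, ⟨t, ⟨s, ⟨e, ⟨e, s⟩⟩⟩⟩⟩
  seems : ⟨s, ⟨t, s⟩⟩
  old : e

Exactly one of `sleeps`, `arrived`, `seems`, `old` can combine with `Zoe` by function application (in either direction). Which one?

arrived

sleeps : s — no; Zoe wants t, and sleeps wants nothing (atomic).
arrived — combines: arrived : ⟨⟨t, ⟨e, ⟨t, s⟩⟩⟩, ⟨t, ⟨s, ⟨e, ⟨e, s⟩⟩⟩⟩⟩ takes Zoe : ⟨t, ⟨e, ⟨t, s⟩⟩⟩ as argument, giving ⟨t, ⟨s, ⟨e, ⟨e, s⟩⟩⟩⟩.
seems : ⟨s, ⟨t, s⟩⟩ — no; Zoe wants t, and seems wants s.
old : e — no; Zoe wants t, and old wants nothing (atomic).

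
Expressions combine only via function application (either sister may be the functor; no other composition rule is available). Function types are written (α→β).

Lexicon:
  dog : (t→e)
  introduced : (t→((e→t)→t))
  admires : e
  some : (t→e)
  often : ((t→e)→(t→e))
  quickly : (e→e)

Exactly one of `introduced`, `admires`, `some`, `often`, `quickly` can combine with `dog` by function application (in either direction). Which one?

introduced : (t→((e→t)→t)) — does not combine with dog.
admires : e — does not combine with dog.
some : (t→e) — does not combine with dog.
often — combines: often : ((t→e)→(t→e)) takes dog : (t→e) as argument, giving (t→e).
quickly : (e→e) — does not combine with dog.

often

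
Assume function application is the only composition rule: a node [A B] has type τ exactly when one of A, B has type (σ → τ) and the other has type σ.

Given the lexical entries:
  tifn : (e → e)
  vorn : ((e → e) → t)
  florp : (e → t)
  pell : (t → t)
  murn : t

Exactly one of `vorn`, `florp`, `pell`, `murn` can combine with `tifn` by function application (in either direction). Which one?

vorn

vorn — combines: vorn : ((e → e) → t) takes tifn : (e → e) as argument, giving t.
florp : (e → t) — neither side's domain matches the other.
pell : (t → t) — neither side's domain matches the other.
murn : t — neither side's domain matches the other.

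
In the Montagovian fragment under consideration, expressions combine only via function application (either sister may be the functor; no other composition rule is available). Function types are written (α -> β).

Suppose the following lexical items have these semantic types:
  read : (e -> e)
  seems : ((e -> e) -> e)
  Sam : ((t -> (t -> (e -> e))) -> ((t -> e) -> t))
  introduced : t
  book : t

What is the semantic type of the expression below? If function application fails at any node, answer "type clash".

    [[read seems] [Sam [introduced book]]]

[read seems]: seems is ((e -> e) -> e), read is (e -> e); result e.
[introduced book]: t with t — neither is a function whose domain matches the other; composition fails here.

type clash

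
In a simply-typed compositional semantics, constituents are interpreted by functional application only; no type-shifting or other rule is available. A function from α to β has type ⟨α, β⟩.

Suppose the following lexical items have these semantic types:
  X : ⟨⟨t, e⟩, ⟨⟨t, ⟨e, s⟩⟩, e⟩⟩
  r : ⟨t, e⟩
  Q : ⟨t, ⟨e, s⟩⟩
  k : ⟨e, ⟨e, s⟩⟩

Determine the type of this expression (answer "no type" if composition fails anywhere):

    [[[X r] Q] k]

⟨e, s⟩

[X r] — X of type ⟨⟨t, e⟩, ⟨⟨t, ⟨e, s⟩⟩, e⟩⟩ combines with r of type ⟨t, e⟩: type ⟨⟨t, ⟨e, s⟩⟩, e⟩.
[[X r] Q] — [X r] of type ⟨⟨t, ⟨e, s⟩⟩, e⟩ combines with Q of type ⟨t, ⟨e, s⟩⟩: type e.
[[[X r] Q] k] — k of type ⟨e, ⟨e, s⟩⟩ combines with [[X r] Q] of type e: type ⟨e, s⟩.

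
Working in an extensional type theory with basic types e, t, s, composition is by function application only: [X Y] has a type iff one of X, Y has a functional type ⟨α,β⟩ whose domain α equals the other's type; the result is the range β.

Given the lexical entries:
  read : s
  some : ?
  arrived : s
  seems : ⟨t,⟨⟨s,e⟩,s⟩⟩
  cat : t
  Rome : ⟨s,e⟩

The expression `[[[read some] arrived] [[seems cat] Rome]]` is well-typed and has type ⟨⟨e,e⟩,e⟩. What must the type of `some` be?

⟨s,⟨s,⟨s,⟨⟨e,e⟩,e⟩⟩⟩⟩

At [[[read some] arrived] [[seems cat] Rome]] (required: ⟨⟨e,e⟩,e⟩): [[seems cat] Rome] is s, which is not a function with range ⟨⟨e,e⟩,e⟩; hence [[read some] arrived] is the functor — type ⟨s,⟨⟨e,e⟩,e⟩⟩.
At [[read some] arrived] (required: ⟨s,⟨⟨e,e⟩,e⟩⟩): arrived is s, which is not a function with range ⟨s,⟨⟨e,e⟩,e⟩⟩; hence [read some] is the functor — type ⟨s,⟨s,⟨⟨e,e⟩,e⟩⟩⟩.
At [read some] (required: ⟨s,⟨s,⟨⟨e,e⟩,e⟩⟩⟩): read is s, which is not a function with range ⟨s,⟨s,⟨⟨e,e⟩,e⟩⟩⟩; hence some is the functor — type ⟨s,⟨s,⟨s,⟨⟨e,e⟩,e⟩⟩⟩⟩.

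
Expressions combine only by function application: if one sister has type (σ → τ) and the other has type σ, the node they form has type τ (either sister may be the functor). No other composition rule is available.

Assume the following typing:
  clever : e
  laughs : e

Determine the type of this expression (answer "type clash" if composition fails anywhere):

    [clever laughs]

[clever laughs]: e with e — neither is a function whose domain matches the other; composition fails here.

type clash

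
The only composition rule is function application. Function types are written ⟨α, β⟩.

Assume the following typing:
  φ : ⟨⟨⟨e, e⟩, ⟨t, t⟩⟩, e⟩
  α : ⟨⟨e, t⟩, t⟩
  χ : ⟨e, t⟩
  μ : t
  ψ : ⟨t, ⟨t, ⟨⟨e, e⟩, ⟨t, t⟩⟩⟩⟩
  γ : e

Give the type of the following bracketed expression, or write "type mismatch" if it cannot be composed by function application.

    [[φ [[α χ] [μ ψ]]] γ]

At [α χ], α : ⟨⟨e, t⟩, t⟩ takes χ : ⟨e, t⟩, giving t.
At [μ ψ], ψ : ⟨t, ⟨t, ⟨⟨e, e⟩, ⟨t, t⟩⟩⟩⟩ takes μ : t, giving ⟨t, ⟨⟨e, e⟩, ⟨t, t⟩⟩⟩.
At [[α χ] [μ ψ]], [μ ψ] : ⟨t, ⟨⟨e, e⟩, ⟨t, t⟩⟩⟩ takes [α χ] : t, giving ⟨⟨e, e⟩, ⟨t, t⟩⟩.
At [φ [[α χ] [μ ψ]]], φ : ⟨⟨⟨e, e⟩, ⟨t, t⟩⟩, e⟩ takes [[α χ] [μ ψ]] : ⟨⟨e, e⟩, ⟨t, t⟩⟩, giving e.
At [[φ [[α χ] [μ ψ]]] γ]: neither e nor e can take the other as argument; the node is ill-typed.

type mismatch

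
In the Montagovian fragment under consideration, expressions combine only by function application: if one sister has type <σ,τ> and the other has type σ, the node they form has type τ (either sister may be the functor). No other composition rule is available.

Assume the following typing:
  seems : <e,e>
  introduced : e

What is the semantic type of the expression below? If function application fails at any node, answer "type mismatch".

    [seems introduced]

[seems introduced]: functor seems : <e,e>, argument introduced : e; result e.

e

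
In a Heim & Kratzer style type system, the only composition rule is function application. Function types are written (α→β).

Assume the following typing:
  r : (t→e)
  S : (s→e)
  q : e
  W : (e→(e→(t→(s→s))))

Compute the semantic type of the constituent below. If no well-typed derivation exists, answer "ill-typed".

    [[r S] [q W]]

ill-typed

[r S]: (t→e) and (s→e) cannot combine by function application — type clash.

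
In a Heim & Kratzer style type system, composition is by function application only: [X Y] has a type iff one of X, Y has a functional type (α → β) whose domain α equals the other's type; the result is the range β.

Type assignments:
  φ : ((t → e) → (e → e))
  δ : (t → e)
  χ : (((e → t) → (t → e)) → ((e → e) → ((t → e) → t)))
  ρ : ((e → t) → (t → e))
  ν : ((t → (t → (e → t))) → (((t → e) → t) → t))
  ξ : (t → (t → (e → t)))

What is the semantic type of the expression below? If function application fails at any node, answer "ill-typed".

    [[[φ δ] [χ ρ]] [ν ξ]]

t

[φ δ]: ((t → e) → (e → e)) applied to (t → e) yields (e → e).
[χ ρ]: (((e → t) → (t → e)) → ((e → e) → ((t → e) → t))) applied to ((e → t) → (t → e)) yields ((e → e) → ((t → e) → t)).
[[φ δ] [χ ρ]]: ((e → e) → ((t → e) → t)) applied to (e → e) yields ((t → e) → t).
[ν ξ]: ((t → (t → (e → t))) → (((t → e) → t) → t)) applied to (t → (t → (e → t))) yields (((t → e) → t) → t).
[[[φ δ] [χ ρ]] [ν ξ]]: (((t → e) → t) → t) applied to ((t → e) → t) yields t.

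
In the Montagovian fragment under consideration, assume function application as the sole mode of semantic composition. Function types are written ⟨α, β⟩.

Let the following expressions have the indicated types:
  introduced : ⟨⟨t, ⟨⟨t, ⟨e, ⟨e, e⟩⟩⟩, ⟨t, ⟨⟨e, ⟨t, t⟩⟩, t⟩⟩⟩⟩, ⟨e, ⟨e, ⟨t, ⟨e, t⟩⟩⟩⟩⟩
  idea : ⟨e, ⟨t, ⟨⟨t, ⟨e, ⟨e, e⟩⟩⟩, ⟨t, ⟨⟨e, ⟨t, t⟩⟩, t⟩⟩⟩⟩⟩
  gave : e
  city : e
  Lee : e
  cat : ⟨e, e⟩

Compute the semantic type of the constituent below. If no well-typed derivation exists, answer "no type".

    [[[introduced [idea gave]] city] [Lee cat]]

[idea gave]: idea is ⟨e, ⟨t, ⟨⟨t, ⟨e, ⟨e, e⟩⟩⟩, ⟨t, ⟨⟨e, ⟨t, t⟩⟩, t⟩⟩⟩⟩⟩, gave is e; result ⟨t, ⟨⟨t, ⟨e, ⟨e, e⟩⟩⟩, ⟨t, ⟨⟨e, ⟨t, t⟩⟩, t⟩⟩⟩⟩.
[introduced [idea gave]]: introduced is ⟨⟨t, ⟨⟨t, ⟨e, ⟨e, e⟩⟩⟩, ⟨t, ⟨⟨e, ⟨t, t⟩⟩, t⟩⟩⟩⟩, ⟨e, ⟨e, ⟨t, ⟨e, t⟩⟩⟩⟩⟩, [idea gave] is ⟨t, ⟨⟨t, ⟨e, ⟨e, e⟩⟩⟩, ⟨t, ⟨⟨e, ⟨t, t⟩⟩, t⟩⟩⟩⟩; result ⟨e, ⟨e, ⟨t, ⟨e, t⟩⟩⟩⟩.
[[introduced [idea gave]] city]: [introduced [idea gave]] is ⟨e, ⟨e, ⟨t, ⟨e, t⟩⟩⟩⟩, city is e; result ⟨e, ⟨t, ⟨e, t⟩⟩⟩.
[Lee cat]: cat is ⟨e, e⟩, Lee is e; result e.
[[[introduced [idea gave]] city] [Lee cat]]: [[introduced [idea gave]] city] is ⟨e, ⟨t, ⟨e, t⟩⟩⟩, [Lee cat] is e; result ⟨t, ⟨e, t⟩⟩.

⟨t, ⟨e, t⟩⟩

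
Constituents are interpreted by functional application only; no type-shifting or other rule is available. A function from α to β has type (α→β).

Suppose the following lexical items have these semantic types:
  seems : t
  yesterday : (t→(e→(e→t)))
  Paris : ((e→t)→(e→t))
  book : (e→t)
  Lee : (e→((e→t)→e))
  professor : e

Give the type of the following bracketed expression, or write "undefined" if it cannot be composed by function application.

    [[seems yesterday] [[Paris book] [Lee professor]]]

(e→t)

[seems yesterday] — yesterday of type (t→(e→(e→t))) combines with seems of type t: type (e→(e→t)).
[Paris book] — Paris of type ((e→t)→(e→t)) combines with book of type (e→t): type (e→t).
[Lee professor] — Lee of type (e→((e→t)→e)) combines with professor of type e: type ((e→t)→e).
[[Paris book] [Lee professor]] — [Lee professor] of type ((e→t)→e) combines with [Paris book] of type (e→t): type e.
[[seems yesterday] [[Paris book] [Lee professor]]] — [seems yesterday] of type (e→(e→t)) combines with [[Paris book] [Lee professor]] of type e: type (e→t).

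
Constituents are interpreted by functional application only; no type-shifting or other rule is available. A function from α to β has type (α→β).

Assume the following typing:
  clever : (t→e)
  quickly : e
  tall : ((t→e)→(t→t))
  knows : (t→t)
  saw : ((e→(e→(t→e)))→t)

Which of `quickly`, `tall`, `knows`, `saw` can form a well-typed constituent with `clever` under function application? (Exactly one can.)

tall

quickly : e — neither side's domain matches the other.
tall — combines: tall : ((t→e)→(t→t)) takes clever : (t→e) as argument, giving (t→t).
knows : (t→t) — neither side's domain matches the other.
saw : ((e→(e→(t→e)))→t) — neither side's domain matches the other.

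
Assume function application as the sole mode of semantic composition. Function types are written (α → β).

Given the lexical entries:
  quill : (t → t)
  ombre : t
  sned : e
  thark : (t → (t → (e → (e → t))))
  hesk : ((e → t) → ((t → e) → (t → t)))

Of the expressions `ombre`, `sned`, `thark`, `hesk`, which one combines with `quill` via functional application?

ombre — combines: quill : (t → t) takes ombre : t as argument, giving t.
sned : e — quill needs t; sned needs nothing (atomic); neither fits.
thark : (t → (t → (e → (e → t)))) — quill needs t; thark needs t; neither fits.
hesk : ((e → t) → ((t → e) → (t → t))) — quill needs t; hesk needs (e → t); neither fits.

ombre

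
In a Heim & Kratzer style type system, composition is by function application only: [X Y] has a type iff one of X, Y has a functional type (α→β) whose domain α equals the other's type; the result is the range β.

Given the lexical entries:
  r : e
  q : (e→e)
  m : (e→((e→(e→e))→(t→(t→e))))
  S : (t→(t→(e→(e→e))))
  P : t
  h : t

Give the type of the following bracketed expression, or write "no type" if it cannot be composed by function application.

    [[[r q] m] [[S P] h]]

(t→(t→e))

[r q] — q of type (e→e) combines with r of type e: type e.
[[r q] m] — m of type (e→((e→(e→e))→(t→(t→e)))) combines with [r q] of type e: type ((e→(e→e))→(t→(t→e))).
[S P] — S of type (t→(t→(e→(e→e)))) combines with P of type t: type (t→(e→(e→e))).
[[S P] h] — [S P] of type (t→(e→(e→e))) combines with h of type t: type (e→(e→e)).
[[[r q] m] [[S P] h]] — [[r q] m] of type ((e→(e→e))→(t→(t→e))) combines with [[S P] h] of type (e→(e→e)): type (t→(t→e)).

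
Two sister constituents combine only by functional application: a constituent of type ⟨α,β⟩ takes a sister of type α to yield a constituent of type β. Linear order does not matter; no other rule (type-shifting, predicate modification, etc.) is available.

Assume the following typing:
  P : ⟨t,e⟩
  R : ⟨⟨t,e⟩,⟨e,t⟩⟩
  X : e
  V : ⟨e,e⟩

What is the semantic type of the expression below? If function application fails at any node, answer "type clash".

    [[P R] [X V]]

t

At [P R], R : ⟨⟨t,e⟩,⟨e,t⟩⟩ takes P : ⟨t,e⟩, giving ⟨e,t⟩.
At [X V], V : ⟨e,e⟩ takes X : e, giving e.
At [[P R] [X V]], [P R] : ⟨e,t⟩ takes [X V] : e, giving t.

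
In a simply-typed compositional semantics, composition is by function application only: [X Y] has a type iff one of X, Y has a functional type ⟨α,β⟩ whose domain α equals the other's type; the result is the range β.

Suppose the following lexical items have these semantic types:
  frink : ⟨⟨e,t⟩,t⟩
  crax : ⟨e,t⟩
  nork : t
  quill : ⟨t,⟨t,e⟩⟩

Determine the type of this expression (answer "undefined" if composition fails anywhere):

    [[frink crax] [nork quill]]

[frink crax] — frink of type ⟨⟨e,t⟩,t⟩ combines with crax of type ⟨e,t⟩: type t.
[nork quill] — quill of type ⟨t,⟨t,e⟩⟩ combines with nork of type t: type ⟨t,e⟩.
[[frink crax] [nork quill]] — [nork quill] of type ⟨t,e⟩ combines with [frink crax] of type t: type e.

e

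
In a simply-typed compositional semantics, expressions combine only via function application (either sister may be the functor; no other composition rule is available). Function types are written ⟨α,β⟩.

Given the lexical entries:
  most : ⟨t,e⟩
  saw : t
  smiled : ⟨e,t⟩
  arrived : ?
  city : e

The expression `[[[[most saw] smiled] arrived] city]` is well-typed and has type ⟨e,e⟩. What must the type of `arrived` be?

For [[[[most saw] smiled] arrived] city] to have type ⟨e,e⟩ with city of type e, [[[most saw] smiled] arrived] must be the function: [[[most saw] smiled] arrived] : ⟨e,⟨e,e⟩⟩.
For [[[most saw] smiled] arrived] to have type ⟨e,⟨e,e⟩⟩ with [[most saw] smiled] of type t, arrived must be the function: arrived : ⟨t,⟨e,⟨e,e⟩⟩⟩.

⟨t,⟨e,⟨e,e⟩⟩⟩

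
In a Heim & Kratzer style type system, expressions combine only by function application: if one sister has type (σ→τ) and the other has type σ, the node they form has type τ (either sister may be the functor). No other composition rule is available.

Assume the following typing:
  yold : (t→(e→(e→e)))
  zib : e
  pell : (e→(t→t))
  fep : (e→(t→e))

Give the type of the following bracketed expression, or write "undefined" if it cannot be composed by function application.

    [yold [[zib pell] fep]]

At [zib pell], pell : (e→(t→t)) takes zib : e, giving (t→t).
[[zib pell] fep]: (t→t) and (e→(t→e)) cannot combine by function application — type clash.

undefined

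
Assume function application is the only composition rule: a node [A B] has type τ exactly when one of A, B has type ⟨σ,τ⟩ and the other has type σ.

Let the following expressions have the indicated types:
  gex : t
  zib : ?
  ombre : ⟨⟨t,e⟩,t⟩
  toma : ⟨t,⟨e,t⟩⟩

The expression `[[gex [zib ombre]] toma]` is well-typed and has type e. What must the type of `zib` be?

⟨⟨⟨t,e⟩,t⟩,⟨t,⟨⟨t,⟨e,t⟩⟩,e⟩⟩⟩

[[gex [zib ombre]] toma] must have type e. The sister toma has type ⟨t,⟨e,t⟩⟩; that is not a function onto e, so [gex [zib ombre]] must be the functor, of type ⟨⟨t,⟨e,t⟩⟩,e⟩.
[gex [zib ombre]] must have type ⟨⟨t,⟨e,t⟩⟩,e⟩. The sister gex has type t; that is not a function onto ⟨⟨t,⟨e,t⟩⟩,e⟩, so [zib ombre] must be the functor, of type ⟨t,⟨⟨t,⟨e,t⟩⟩,e⟩⟩.
[zib ombre] must have type ⟨t,⟨⟨t,⟨e,t⟩⟩,e⟩⟩. The sister ombre has type ⟨⟨t,e⟩,t⟩; that is not a function onto ⟨t,⟨⟨t,⟨e,t⟩⟩,e⟩⟩, so zib must be the functor, of type ⟨⟨⟨t,e⟩,t⟩,⟨t,⟨⟨t,⟨e,t⟩⟩,e⟩⟩⟩.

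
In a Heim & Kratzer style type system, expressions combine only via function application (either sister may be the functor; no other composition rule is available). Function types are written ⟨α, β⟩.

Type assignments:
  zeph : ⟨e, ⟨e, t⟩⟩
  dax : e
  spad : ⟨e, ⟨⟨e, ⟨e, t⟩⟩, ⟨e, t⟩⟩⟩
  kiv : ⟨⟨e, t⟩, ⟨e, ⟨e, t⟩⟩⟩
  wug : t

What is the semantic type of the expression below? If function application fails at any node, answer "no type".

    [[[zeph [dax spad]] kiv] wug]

At [dax spad], spad : ⟨e, ⟨⟨e, ⟨e, t⟩⟩, ⟨e, t⟩⟩⟩ takes dax : e, giving ⟨⟨e, ⟨e, t⟩⟩, ⟨e, t⟩⟩.
At [zeph [dax spad]], [dax spad] : ⟨⟨e, ⟨e, t⟩⟩, ⟨e, t⟩⟩ takes zeph : ⟨e, ⟨e, t⟩⟩, giving ⟨e, t⟩.
At [[zeph [dax spad]] kiv], kiv : ⟨⟨e, t⟩, ⟨e, ⟨e, t⟩⟩⟩ takes [zeph [dax spad]] : ⟨e, t⟩, giving ⟨e, ⟨e, t⟩⟩.
[[[zeph [dax spad]] kiv] wug]: ⟨e, ⟨e, t⟩⟩ and t cannot combine by function application — type clash.

no type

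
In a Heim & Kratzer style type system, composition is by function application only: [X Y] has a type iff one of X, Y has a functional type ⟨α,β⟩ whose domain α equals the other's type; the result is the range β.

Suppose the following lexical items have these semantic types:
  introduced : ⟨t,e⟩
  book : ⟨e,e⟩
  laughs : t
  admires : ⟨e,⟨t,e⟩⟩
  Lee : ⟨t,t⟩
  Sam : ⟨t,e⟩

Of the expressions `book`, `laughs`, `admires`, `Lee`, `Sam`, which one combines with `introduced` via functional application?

laughs

book : ⟨e,e⟩ — does not combine with introduced.
laughs — combines: introduced : ⟨t,e⟩ takes laughs : t as argument, giving e.
admires : ⟨e,⟨t,e⟩⟩ — does not combine with introduced.
Lee : ⟨t,t⟩ — does not combine with introduced.
Sam : ⟨t,e⟩ — does not combine with introduced.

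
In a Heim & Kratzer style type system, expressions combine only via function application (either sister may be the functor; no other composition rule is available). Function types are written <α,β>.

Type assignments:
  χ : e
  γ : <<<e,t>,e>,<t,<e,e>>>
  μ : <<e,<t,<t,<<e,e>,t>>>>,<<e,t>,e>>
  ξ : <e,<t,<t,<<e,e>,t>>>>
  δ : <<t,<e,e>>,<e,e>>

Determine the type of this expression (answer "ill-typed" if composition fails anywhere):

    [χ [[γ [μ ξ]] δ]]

[μ ξ]: μ is <<e,<t,<t,<<e,e>,t>>>>,<<e,t>,e>>, ξ is <e,<t,<t,<<e,e>,t>>>>; result <<e,t>,e>.
[γ [μ ξ]]: γ is <<<e,t>,e>,<t,<e,e>>>, [μ ξ] is <<e,t>,e>; result <t,<e,e>>.
[[γ [μ ξ]] δ]: δ is <<t,<e,e>>,<e,e>>, [γ [μ ξ]] is <t,<e,e>>; result <e,e>.
[χ [[γ [μ ξ]] δ]]: [[γ [μ ξ]] δ] is <e,e>, χ is e; result e.

e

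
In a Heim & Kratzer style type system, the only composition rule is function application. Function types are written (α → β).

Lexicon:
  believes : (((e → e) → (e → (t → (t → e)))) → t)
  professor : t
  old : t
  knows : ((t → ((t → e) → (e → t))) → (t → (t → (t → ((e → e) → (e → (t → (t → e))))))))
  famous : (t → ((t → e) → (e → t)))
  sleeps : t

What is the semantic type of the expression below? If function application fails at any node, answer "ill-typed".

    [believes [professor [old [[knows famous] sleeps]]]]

[knows famous] — knows of type ((t → ((t → e) → (e → t))) → (t → (t → (t → ((e → e) → (e → (t → (t → e)))))))) combines with famous of type (t → ((t → e) → (e → t))): type (t → (t → (t → ((e → e) → (e → (t → (t → e))))))).
[[knows famous] sleeps] — [knows famous] of type (t → (t → (t → ((e → e) → (e → (t → (t → e))))))) combines with sleeps of type t: type (t → (t → ((e → e) → (e → (t → (t → e)))))).
[old [[knows famous] sleeps]] — [[knows famous] sleeps] of type (t → (t → ((e → e) → (e → (t → (t → e)))))) combines with old of type t: type (t → ((e → e) → (e → (t → (t → e))))).
[professor [old [[knows famous] sleeps]]] — [old [[knows famous] sleeps]] of type (t → ((e → e) → (e → (t → (t → e))))) combines with professor of type t: type ((e → e) → (e → (t → (t → e)))).
[believes [professor [old [[knows famous] sleeps]]]] — believes of type (((e → e) → (e → (t → (t → e)))) → t) combines with [professor [old [[knows famous] sleeps]]] of type ((e → e) → (e → (t → (t → e)))): type t.

t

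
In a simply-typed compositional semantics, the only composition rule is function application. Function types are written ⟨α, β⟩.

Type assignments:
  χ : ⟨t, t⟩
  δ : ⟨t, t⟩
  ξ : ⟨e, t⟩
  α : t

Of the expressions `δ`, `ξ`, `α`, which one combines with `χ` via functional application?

δ : ⟨t, t⟩ — does not combine with χ.
ξ : ⟨e, t⟩ — does not combine with χ.
α — combines: χ : ⟨t, t⟩ takes α : t as argument, giving t.

α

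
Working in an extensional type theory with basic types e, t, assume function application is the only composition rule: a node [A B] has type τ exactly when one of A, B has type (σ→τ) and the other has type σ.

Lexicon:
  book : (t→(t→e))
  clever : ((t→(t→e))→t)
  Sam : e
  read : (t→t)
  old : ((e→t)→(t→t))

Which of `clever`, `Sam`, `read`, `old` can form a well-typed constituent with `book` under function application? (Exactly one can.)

clever — combines: clever : ((t→(t→e))→t) takes book : (t→(t→e)) as argument, giving t.
Sam : e — does not combine with book.
read : (t→t) — does not combine with book.
old : ((e→t)→(t→t)) — does not combine with book.

clever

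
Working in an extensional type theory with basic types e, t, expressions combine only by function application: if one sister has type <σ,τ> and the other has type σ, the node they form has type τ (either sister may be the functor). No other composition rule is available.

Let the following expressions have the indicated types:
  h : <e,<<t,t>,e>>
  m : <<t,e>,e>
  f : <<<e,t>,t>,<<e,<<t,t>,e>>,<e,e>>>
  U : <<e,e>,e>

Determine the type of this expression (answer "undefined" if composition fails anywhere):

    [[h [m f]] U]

At [m f]: neither <<t,e>,e> nor <<<e,t>,t>,<<e,<<t,t>,e>>,<e,e>>> can take the other as argument; the node is ill-typed.

undefined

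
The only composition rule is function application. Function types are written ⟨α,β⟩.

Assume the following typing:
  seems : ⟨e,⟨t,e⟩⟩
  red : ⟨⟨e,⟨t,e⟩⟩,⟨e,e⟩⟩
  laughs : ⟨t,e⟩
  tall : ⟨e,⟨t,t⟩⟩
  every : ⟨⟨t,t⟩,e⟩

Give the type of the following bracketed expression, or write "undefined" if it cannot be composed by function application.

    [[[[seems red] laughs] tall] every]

undefined

[seems red] — red of type ⟨⟨e,⟨t,e⟩⟩,⟨e,e⟩⟩ combines with seems of type ⟨e,⟨t,e⟩⟩: type ⟨e,e⟩.
[[seems red] laughs]: ⟨e,e⟩ and ⟨t,e⟩ cannot combine by function application — type clash.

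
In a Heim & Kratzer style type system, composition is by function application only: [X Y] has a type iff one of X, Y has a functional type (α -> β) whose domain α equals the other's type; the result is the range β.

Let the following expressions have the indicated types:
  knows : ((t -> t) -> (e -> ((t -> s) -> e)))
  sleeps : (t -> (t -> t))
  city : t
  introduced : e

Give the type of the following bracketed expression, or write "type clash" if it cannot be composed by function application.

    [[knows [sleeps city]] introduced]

[sleeps city]: sleeps is (t -> (t -> t)), city is t; result (t -> t).
[knows [sleeps city]]: knows is ((t -> t) -> (e -> ((t -> s) -> e))), [sleeps city] is (t -> t); result (e -> ((t -> s) -> e)).
[[knows [sleeps city]] introduced]: [knows [sleeps city]] is (e -> ((t -> s) -> e)), introduced is e; result ((t -> s) -> e).

((t -> s) -> e)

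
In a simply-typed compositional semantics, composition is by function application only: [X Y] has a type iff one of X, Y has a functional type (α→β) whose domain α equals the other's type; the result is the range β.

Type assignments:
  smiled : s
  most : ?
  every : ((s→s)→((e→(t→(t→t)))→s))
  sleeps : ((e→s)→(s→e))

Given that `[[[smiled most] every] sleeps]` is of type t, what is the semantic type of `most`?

[[[smiled most] every] sleeps] is required to be t. sleeps : ((e→s)→(s→e)) cannot yield t as functor, so [[smiled most] every] : (((e→s)→(s→e))→t).
[[smiled most] every] is required to be (((e→s)→(s→e))→t). every : ((s→s)→((e→(t→(t→t)))→s)) cannot yield (((e→s)→(s→e))→t) as functor, so [smiled most] : (((s→s)→((e→(t→(t→t)))→s))→(((e→s)→(s→e))→t)).
[smiled most] is required to be (((s→s)→((e→(t→(t→t)))→s))→(((e→s)→(s→e))→t)). smiled : s cannot yield (((s→s)→((e→(t→(t→t)))→s))→(((e→s)→(s→e))→t)) as functor, so most : (s→(((s→s)→((e→(t→(t→t)))→s))→(((e→s)→(s→e))→t))).

(s→(((s→s)→((e→(t→(t→t)))→s))→(((e→s)→(s→e))→t)))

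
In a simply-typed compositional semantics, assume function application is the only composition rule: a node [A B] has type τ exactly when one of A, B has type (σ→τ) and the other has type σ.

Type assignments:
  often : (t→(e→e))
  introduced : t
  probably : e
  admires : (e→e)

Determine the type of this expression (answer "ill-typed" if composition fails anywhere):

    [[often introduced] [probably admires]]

e

[often introduced]: often is (t→(e→e)), introduced is t; result (e→e).
[probably admires]: admires is (e→e), probably is e; result e.
[[often introduced] [probably admires]]: [often introduced] is (e→e), [probably admires] is e; result e.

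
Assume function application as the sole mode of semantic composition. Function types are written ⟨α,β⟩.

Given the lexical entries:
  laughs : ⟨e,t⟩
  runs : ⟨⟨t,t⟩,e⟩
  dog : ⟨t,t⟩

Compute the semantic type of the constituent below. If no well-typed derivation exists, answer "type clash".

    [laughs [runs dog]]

[runs dog]: functor runs : ⟨⟨t,t⟩,e⟩, argument dog : ⟨t,t⟩; result e.
[laughs [runs dog]]: functor laughs : ⟨e,t⟩, argument [runs dog] : e; result t.

t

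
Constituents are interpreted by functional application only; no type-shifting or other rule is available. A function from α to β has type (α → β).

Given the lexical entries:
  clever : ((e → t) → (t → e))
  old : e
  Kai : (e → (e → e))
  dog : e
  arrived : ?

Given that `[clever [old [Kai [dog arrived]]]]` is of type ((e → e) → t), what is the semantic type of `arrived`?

At [clever [old [Kai [dog arrived]]]] (required: ((e → e) → t)): clever is ((e → t) → (t → e)), which is not a function with range ((e → e) → t); hence [old [Kai [dog arrived]]] is the functor — type (((e → t) → (t → e)) → ((e → e) → t)).
At [old [Kai [dog arrived]]] (required: (((e → t) → (t → e)) → ((e → e) → t))): old is e, which is not a function with range (((e → t) → (t → e)) → ((e → e) → t)); hence [Kai [dog arrived]] is the functor — type (e → (((e → t) → (t → e)) → ((e → e) → t))).
At [Kai [dog arrived]] (required: (e → (((e → t) → (t → e)) → ((e → e) → t)))): Kai is (e → (e → e)), which is not a function with range (e → (((e → t) → (t → e)) → ((e → e) → t))); hence [dog arrived] is the functor — type ((e → (e → e)) → (e → (((e → t) → (t → e)) → ((e → e) → t)))).
At [dog arrived] (required: ((e → (e → e)) → (e → (((e → t) → (t → e)) → ((e → e) → t))))): dog is e, which is not a function with range ((e → (e → e)) → (e → (((e → t) → (t → e)) → ((e → e) → t)))); hence arrived is the functor — type (e → ((e → (e → e)) → (e → (((e → t) → (t → e)) → ((e → e) → t))))).

(e → ((e → (e → e)) → (e → (((e → t) → (t → e)) → ((e → e) → t)))))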